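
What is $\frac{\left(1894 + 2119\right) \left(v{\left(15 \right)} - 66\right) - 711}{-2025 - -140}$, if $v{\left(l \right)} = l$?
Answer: $\frac{15798}{145} \approx 108.95$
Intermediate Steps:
$\frac{\left(1894 + 2119\right) \left(v{\left(15 \right)} - 66\right) - 711}{-2025 - -140} = \frac{\left(1894 + 2119\right) \left(15 - 66\right) - 711}{-2025 - -140} = \frac{4013 \left(-51\right) - 711}{-2025 + 140} = \frac{-204663 - 711}{-1885} = \left(-205374\right) \left(- \frac{1}{1885}\right) = \frac{15798}{145}$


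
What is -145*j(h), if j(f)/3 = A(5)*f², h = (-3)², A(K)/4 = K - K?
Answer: 0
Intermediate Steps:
A(K) = 0 (A(K) = 4*(K - K) = 4*0 = 0)
h = 9
j(f) = 0 (j(f) = 3*(0*f²) = 3*0 = 0)
-145*j(h) = -145*0 = 0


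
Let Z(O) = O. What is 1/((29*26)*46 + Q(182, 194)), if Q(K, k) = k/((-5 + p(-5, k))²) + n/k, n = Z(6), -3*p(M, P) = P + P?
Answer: 15753673/546401050921 ≈ 2.8832e-5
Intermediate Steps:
p(M, P) = -2*P/3 (p(M, P) = -(P + P)/3 = -2*P/3)
n = 6
Q(K, k) = 6/k + k/(-5 - 2*k/3)² (Q(K, k) = k/((-5 - 2*k/3)²) + 6/k = k/(-5 - 2*k/3)² + 6/k = 6/k + k/(-5 - 2*k/3)²)
1/((29*26)*46 + Q(182, 194)) = 1/((29*26)*46 + (6/194 + 9*194/(15 + 2*194)²)) = 1/(754*46 + (6*(1/194) + 9*194/(15 + 388)²)) = 1/(34684 + (3/97 + 9*194/403²)) = 1/(34684 + (3/97 + 9*194*(1/162409))) = 1/(34684 + (3/97 + 1746/162409)) = 1/(34684 + 656589/15753673) = 1/(546401050921/15753673) = 15753673/546401050921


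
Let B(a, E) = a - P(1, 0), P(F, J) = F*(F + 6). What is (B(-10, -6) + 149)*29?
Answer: 3828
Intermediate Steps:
P(F, J) = F*(6 + F)
B(a, E) = -7 + a (B(a, E) = a - (6 + 1) = a - 7 = -7 + a)
(B(-10, -6) + 149)*29 = ((-7 - 10) + 149)*29 = (-17 + 149)*29 = 132*29 = 3828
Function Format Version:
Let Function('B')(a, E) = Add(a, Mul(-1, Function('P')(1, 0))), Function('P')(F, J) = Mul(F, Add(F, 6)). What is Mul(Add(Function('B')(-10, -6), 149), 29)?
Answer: 3828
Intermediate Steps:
Function('P')(F, J) = Mul(F, Add(6, F))
Function('B')(a, E) = Add(-7, a) (Function('B')(a, E) = Add(a, Mul(-1, Mul(1, Add(6, 1)))) = Add(a, Mul(-1, Mul(1, 7))) = Add(a, Mul(-1, 7)) = Add(a, -7) = Add(-7, a))
Mul(Add(Function('B')(-10, -6), 149), 29) = Mul(Add(Add(-7, -10), 149), 29) = Mul(Add(-17, 149), 29) = Mul(132, 29) = 3828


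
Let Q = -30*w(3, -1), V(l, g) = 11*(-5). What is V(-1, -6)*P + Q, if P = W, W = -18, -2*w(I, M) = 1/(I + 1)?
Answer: 3975/4 ≈ 993.75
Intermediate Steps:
w(I, M) = -1/(2*(1 + I)) (w(I, M) = -1/(2*(I + 1)) = -1/(2*(1 + I)))
V(l, g) = -55
P = -18
Q = 15/4 (Q = -(-30)/(2 + 2*3) = -(-30)/(2 + 6) = -(-30)/8 = -30*(-⅛) = 15/4 ≈ 3.7500)
V(-1, -6)*P + Q = -55*(-18) + 15/4 = 990 + 15/4 = 3975/4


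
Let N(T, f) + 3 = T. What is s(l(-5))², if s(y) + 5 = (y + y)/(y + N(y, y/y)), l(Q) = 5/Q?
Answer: 529/25 ≈ 21.160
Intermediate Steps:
N(T, f) = -3 + T
s(y) = -5 + 2*y/(-3 + 2*y) (s(y) = -5 + (y + y)/(y + (-3 + y)) = -5 + (2*y)/(-3 + 2*y) = -5 + 2*y/(-3 + 2*y))
s(l(-5))² = ((15 - 40/(-5))/(-3 + 2*(5/(-5))))² = ((15 - 40*(-1)/5)/(-3 + 2*(5*(-⅕))))² = ((15 - 8*(-1))/(-3 + 2*(-1)))² = ((15 + 8)/(-3 - 2))² = (23/(-5))² = (-⅕*23)² = (-23/5)² = 529/25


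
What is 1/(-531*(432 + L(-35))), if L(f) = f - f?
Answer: -1/229392 ≈ -4.3593e-6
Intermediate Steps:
L(f) = 0
1/(-531*(432 + L(-35))) = 1/(-531*(432 + 0)) = 1/(-531*432) = 1/(-229392) = -1/229392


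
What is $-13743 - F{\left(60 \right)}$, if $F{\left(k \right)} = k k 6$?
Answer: $-35343$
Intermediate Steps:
$F{\left(k \right)} = 6 k^{2}$ ($F{\left(k \right)} = k^{2} \cdot 6 = 6 k^{2}$)
$-13743 - F{\left(60 \right)} = -13743 - 6 \cdot 60^{2} = -13743 - 6 \cdot 3600 = -13743 - 21600 = -35343$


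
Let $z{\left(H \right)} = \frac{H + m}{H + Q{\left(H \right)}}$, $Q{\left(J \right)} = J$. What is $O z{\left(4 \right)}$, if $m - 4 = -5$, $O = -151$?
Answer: $- \frac{453}{8} \approx -56.625$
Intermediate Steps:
$m = -1$ ($m = 4 - 5 = -1$)
$z{\left(H \right)} = \frac{-1 + H}{2 H}$ ($z{\left(H \right)} = \frac{H - 1}{H + H} = \frac{-1 + H}{2 H}$)
$O z{\left(4 \right)} = - 151 \frac{-1 + 4}{2 \cdot 4} = - 151 \cdot \frac{1}{2} \cdot \frac{1}{4} \cdot 3 = \left(-151\right) \frac{3}{8} = - \frac{453}{8}$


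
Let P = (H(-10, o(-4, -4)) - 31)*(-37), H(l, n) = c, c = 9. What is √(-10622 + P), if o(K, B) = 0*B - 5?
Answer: 4*I*√613 ≈ 99.035*I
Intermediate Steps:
o(K, B) = -5 (o(K, B) = 0 - 5 = -5)
H(l, n) = 9
P = 814 (P = (9 - 31)*(-37) = -22*(-37) = 814)
√(-10622 + P) = √(-10622 + 814) = √(-9808) = 4*I*√613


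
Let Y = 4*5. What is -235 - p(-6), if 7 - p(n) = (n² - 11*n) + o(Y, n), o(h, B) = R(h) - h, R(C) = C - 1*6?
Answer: -146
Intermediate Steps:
Y = 20
R(C) = -6 + C (R(C) = C - 6 = -6 + C)
o(h, B) = -6 (o(h, B) = (-6 + h) - h = -6)
p(n) = 13 - n² + 11*n (p(n) = 7 - ((n² - 11*n) - 6) = 7 - (-6 + n² - 11*n) = 7 + (6 - n² + 11*n) = 13 - n² + 11*n)
-235 - p(-6) = -235 - (13 - 1*(-6)² + 11*(-6)) = -235 - (13 - 1*36 - 66) = -235 - (13 - 36 - 66) = -235 - 1*(-89) = -235 + 89 = -146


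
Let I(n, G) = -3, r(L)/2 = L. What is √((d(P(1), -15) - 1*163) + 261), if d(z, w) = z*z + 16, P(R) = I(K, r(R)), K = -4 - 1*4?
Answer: √123 ≈ 11.091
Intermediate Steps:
r(L) = 2*L
K = -8 (K = -4 - 4 = -8)
P(R) = -3
d(z, w) = 16 + z² (d(z, w) = z² + 16 = 16 + z²)
√((d(P(1), -15) - 1*163) + 261) = √(((16 + (-3)²) - 1*163) + 261) = √(((16 + 9) - 163) + 261) = √((25 - 163) + 261) = √(-138 + 261) = √123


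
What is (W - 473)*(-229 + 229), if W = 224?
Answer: 0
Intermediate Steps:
(W - 473)*(-229 + 229) = (224 - 473)*(-229 + 229) = -249*0 = 0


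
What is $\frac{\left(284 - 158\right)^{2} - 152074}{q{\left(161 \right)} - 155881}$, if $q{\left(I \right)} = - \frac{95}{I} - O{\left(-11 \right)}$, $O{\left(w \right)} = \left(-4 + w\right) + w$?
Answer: $\frac{10963939}{12546375} \approx 0.87387$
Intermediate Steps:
$O{\left(w \right)} = -4 + 2 w$
$q{\left(I \right)} = 26 - \frac{95}{I}$ ($q{\left(I \right)} = - \frac{95}{I} - \left(-4 + 2 \left(-11\right)\right) = - \frac{95}{I} - \left(-4 - 22\right) = - \frac{95}{I} - -26 = - \frac{95}{I} + 26 = 26 - \frac{95}{I}$)
$\frac{\left(284 - 158\right)^{2} - 152074}{q{\left(161 \right)} - 155881} = \frac{\left(284 - 158\right)^{2} - 152074}{\left(26 - \frac{95}{161}\right) - 155881} = \frac{126^{2} - 152074}{\left(26 - \frac{95}{161}\right) - 155881} = \frac{15876 - 152074}{\left(26 - \frac{95}{161}\right) - 155881} = - \frac{136198}{\frac{4091}{161} - 155881} = - \frac{136198}{- \frac{25092750}{161}} = \left(-136198\right) \left(- \frac{161}{25092750}\right) = \frac{10963939}{12546375}$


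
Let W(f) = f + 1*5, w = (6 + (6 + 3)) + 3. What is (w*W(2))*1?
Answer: 126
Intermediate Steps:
w = 18 (w = (6 + 9) + 3 = 15 + 3 = 18)
W(f) = 5 + f (W(f) = f + 5 = 5 + f)
(w*W(2))*1 = (18*(5 + 2))*1 = (18*7)*1 = 126*1 = 126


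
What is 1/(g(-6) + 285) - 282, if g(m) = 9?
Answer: -82907/294 ≈ -282.00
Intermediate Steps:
1/(g(-6) + 285) - 282 = 1/(9 + 285) - 282 = 1/294 - 282 = -82907/294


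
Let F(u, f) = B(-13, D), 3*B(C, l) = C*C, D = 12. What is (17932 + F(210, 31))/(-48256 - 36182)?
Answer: -53965/253314 ≈ -0.21304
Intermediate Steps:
B(C, l) = C²/3 (B(C, l) = (C*C)/3 = C²/3)
F(u, f) = 169/3 (F(u, f) = (⅓)*(-13)² = (⅓)*169 = 169/3)
(17932 + F(210, 31))/(-48256 - 36182) = (17932 + 169/3)/(-48256 - 36182) = (53965/3)/(-84438) = (53965/3)*(-1/84438) = -53965/253314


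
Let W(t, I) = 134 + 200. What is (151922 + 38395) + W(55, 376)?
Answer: 190651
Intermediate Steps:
W(t, I) = 334
(151922 + 38395) + W(55, 376) = (151922 + 38395) + 334 = 190317 + 334 = 190651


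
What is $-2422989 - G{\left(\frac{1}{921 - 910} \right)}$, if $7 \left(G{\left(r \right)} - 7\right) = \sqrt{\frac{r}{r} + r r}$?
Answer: $-2422996 - \frac{\sqrt{122}}{77} \approx -2.423 \cdot 10^{6}$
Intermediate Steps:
$G{\left(r \right)} = 7 + \frac{\sqrt{1 + r^{2}}}{7}$ ($G{\left(r \right)} = 7 + \frac{\sqrt{\frac{r}{r} + r r}}{7} = 7 + \frac{\sqrt{1 + r^{2}}}{7}$)
$-2422989 - G{\left(\frac{1}{921 - 910} \right)} = -2422989 - \left(7 + \frac{\sqrt{1 + \left(\frac{1}{921 - 910}\right)^{2}}}{7}\right) = -2422989 - \left(7 + \frac{\sqrt{1 + \left(\frac{1}{11}\right)^{2}}}{7}\right) = -2422989 - \left(7 + \frac{\sqrt{1 + \frac{1}{121}}}{7}\right) = -2422989 - \left(7 + \frac{\sqrt{\frac{122}{121}}}{7}\right) = -2422989 - \left(7 + \frac{\frac{1}{11} \sqrt{122}}{7}\right) = -2422989 - \left(7 + \frac{\sqrt{122}}{77}\right) = -2422996 - \frac{\sqrt{122}}{77}$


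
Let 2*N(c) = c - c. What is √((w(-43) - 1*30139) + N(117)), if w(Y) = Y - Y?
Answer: I*√30139 ≈ 173.61*I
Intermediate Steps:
w(Y) = 0
N(c) = 0 (N(c) = (c - c)/2 = (½)*0 = 0)
√((w(-43) - 1*30139) + N(117)) = √((0 - 1*30139) + 0) = √((0 - 30139) + 0) = √(-30139 + 0) = √(-30139) = I*√30139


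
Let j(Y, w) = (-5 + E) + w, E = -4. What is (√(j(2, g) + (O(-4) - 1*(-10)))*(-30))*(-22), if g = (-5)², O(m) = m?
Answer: 660*√22 ≈ 3095.7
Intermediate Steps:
g = 25
j(Y, w) = -9 + w (j(Y, w) = (-5 - 4) + w = -9 + w)
(√(j(2, g) + (O(-4) - 1*(-10)))*(-30))*(-22) = (√((-9 + 25) + (-4 - 1*(-10)))*(-30))*(-22) = (√(16 + (-4 + 10))*(-30))*(-22) = (√(16 + 6)*(-30))*(-22) = (√22*(-30))*(-22) = -30*√22*(-22) = 660*√22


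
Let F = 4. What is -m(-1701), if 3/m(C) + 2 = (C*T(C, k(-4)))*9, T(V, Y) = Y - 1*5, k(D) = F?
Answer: -3/15307 ≈ -0.00019599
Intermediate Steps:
k(D) = 4
T(V, Y) = -5 + Y (T(V, Y) = Y - 5 = -5 + Y)
m(C) = 3/(-2 - 9*C) (m(C) = 3/(-2 + (C*(-5 + 4))*9) = 3/(-2 + (C*(-1))*9) = 3/(-2 - C*9) = 3/(-2 - 9*C))
-m(-1701) = -3/(-2 - 9*(-1701)) = -3/(-2 + 15309) = -3/15307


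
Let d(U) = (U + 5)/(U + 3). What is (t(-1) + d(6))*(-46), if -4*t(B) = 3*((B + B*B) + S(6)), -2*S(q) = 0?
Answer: -506/9 ≈ -56.222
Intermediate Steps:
d(U) = (5 + U)/(3 + U)
S(q) = 0 (S(q) = -1/2*0 = 0)
t(B) = -3*B/4 - 3*B**2/4 (t(B) = -3*((B + B*B) + 0)/4 = -3*((B + B**2) + 0)/4 = -3*(B + B**2)/4 = -(3*B + 3*B**2)/4 = -3*B/4 - 3*B**2/4)
(t(-1) + d(6))*(-46) = ((3/4)*(-1)*(-1 - 1*(-1)) + (5 + 6)/(3 + 6))*(-46) = ((3/4)*(-1)*(-1 + 1) + 11/9)*(-46) = ((3/4)*(-1)*0 + (1/9)*11)*(-46) = (0 + 11/9)*(-46) = (11/9)*(-46) = -506/9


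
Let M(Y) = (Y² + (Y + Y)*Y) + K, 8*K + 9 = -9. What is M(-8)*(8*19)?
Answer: 28842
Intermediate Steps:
K = -9/4 (K = -9/8 + (⅛)*(-9) = -9/8 - 9/8 = -9/4 ≈ -2.2500)
M(Y) = -9/4 + 3*Y² (M(Y) = (Y² + (Y + Y)*Y) - 9/4 = (Y² + (2*Y)*Y) - 9/4 = (Y² + 2*Y²) - 9/4 = 3*Y² - 9/4 = -9/4 + 3*Y²)
M(-8)*(8*19) = (-9/4 + 3*(-8)²)*(8*19) = (-9/4 + 3*64)*152 = (-9/4 + 192)*152 = (759/4)*152 = 28842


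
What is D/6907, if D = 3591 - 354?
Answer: 3237/6907 ≈ 0.46866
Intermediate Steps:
D = 3237
D/6907 = 3237/6907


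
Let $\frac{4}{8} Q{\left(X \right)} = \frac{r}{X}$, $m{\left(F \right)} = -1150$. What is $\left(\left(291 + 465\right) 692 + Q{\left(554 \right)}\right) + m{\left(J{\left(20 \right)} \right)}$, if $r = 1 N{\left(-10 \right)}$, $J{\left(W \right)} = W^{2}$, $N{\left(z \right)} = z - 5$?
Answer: $\frac{144594539}{277} \approx 5.22 \cdot 10^{5}$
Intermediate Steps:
$N{\left(z \right)} = -5 + z$
$r = -15$ ($r = 1 \left(-5 - 10\right) = 1 \left(-15\right) = -15$)
$Q{\left(X \right)} = - \frac{30}{X}$ ($Q{\left(X \right)} = 2 \left(- \frac{15}{X}\right) = - \frac{30}{X}$)
$\left(\left(291 + 465\right) 692 + Q{\left(554 \right)}\right) + m{\left(J{\left(20 \right)} \right)} = \left(\left(291 + 465\right) 692 - \frac{30}{554}\right) - 1150 = \left(756 \cdot 692 - \frac{15}{277}\right) - 1150 = \left(523152 - \frac{15}{277}\right) - 1150 = \frac{144913089}{277} - 1150 = \frac{144594539}{277}$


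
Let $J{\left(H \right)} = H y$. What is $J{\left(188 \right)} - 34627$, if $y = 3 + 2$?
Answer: $-33687$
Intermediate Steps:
$y = 5$
$J{\left(H \right)} = 5 H$ ($J{\left(H \right)} = H 5 = 5 H$)
$J{\left(188 \right)} - 34627 = 5 \cdot 188 - 34627 = 940 - 34627 = -33687$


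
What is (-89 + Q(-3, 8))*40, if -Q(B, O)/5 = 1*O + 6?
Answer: -6360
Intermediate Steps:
Q(B, O) = -30 - 5*O (Q(B, O) = -5*(1*O + 6) = -5*(O + 6) = -5*(6 + O) = -30 - 5*O)
(-89 + Q(-3, 8))*40 = (-89 + (-30 - 5*8))*40 = (-89 + (-30 - 40))*40 = (-89 - 70)*40 = -159*40 = -6360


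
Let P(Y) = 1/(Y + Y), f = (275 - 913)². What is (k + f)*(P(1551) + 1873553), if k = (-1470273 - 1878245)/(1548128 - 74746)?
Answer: 1742737889720841043015/2285215482 ≈ 7.6261e+11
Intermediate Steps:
k = -1674259/736691 (k = -3348518/1473382 = -3348518*1/1473382 = -1674259/736691 ≈ -2.2727)
f = 407044 (f = (-638)² = 407044)
P(Y) = 1/(2*Y)
(k + f)*(P(1551) + 1873553) = (-1674259/736691 + 407044)*((½)/1551 + 1873553) = 299863977145*((½)*(1/1551) + 1873553)/736691 = 299863977145*(1/3102 + 1873553)/736691 = (299863977145/736691)*(5811761407/3102) = 1742737889720841043015/2285215482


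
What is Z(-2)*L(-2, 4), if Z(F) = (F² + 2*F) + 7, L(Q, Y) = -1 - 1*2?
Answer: -21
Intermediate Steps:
L(Q, Y) = -3 (L(Q, Y) = -1 - 2 = -3)
Z(F) = 7 + F² + 2*F
Z(-2)*L(-2, 4) = (7 + (-2)² + 2*(-2))*(-3) = (7 + 4 - 4)*(-3) = 7*(-3) = -21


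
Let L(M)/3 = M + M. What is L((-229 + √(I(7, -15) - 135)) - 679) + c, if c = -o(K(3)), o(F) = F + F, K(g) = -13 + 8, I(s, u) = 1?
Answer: -5438 + 6*I*√134 ≈ -5438.0 + 69.455*I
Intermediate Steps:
K(g) = -5
o(F) = 2*F
L(M) = 6*M (L(M) = 3*(M + M) = 3*(2*M) = 6*M)
c = 10 (c = -2*(-5) = -1*(-10) = 10)
L((-229 + √(I(7, -15) - 135)) - 679) + c = 6*((-229 + √(1 - 135)) - 679) + 10 = 6*((-229 + √(-134)) - 679) + 10 = 6*((-229 + I*√134) - 679) + 10 = 6*(-908 + I*√134) + 10 = (-5448 + 6*I*√134) + 10 = -5438 + 6*I*√134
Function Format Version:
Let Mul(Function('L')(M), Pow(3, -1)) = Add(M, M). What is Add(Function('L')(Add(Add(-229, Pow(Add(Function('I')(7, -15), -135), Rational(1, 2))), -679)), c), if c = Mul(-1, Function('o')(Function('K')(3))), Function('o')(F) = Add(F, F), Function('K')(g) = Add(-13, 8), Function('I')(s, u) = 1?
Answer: Add(-5438, Mul(6, I, Pow(134, Rational(1, 2)))) ≈ Add(-5438.0, Mul(69.455, I))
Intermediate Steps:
Function('K')(g) = -5
Function('o')(F) = Mul(2, F)
Function('L')(M) = Mul(6, M) (Function('L')(M) = Mul(3, Add(M, M)) = Mul(3, Mul(2, M)) = Mul(6, M))
c = 10 (c = Mul(-1, Mul(2, -5)) = Mul(-1, -10) = 10)
Add(Function('L')(Add(Add(-229, Pow(Add(Function('I')(7, -15), -135), Rational(1, 2))), -679)), c) = Add(Mul(6, Add(Add(-229, Pow(Add(1, -135), Rational(1, 2))), -679)), 10) = Add(Mul(6, Add(Add(-229, Pow(-134, Rational(1, 2))), -679)), 10) = Add(Mul(6, Add(Add(-229, Mul(I, Pow(134, Rational(1, 2)))), -679)), 10) = Add(Mul(6, Add(-908, Mul(I, Pow(134, Rational(1, 2))))), 10) = Add(Add(-5448, Mul(6, I, Pow(134, Rational(1, 2)))), 10) = Add(-5438, Mul(6, I, Pow(134, Rational(1, 2))))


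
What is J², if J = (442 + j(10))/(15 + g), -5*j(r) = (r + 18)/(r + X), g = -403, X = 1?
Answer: 147403881/113848900 ≈ 1.2947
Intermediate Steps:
j(r) = -(18 + r)/(5*(1 + r)) (j(r) = -(r + 18)/(5*(r + 1)) = -(18 + r)/(5*(1 + r)))
J = -12141/10670 (J = (442 + (-18 - 1*10)/(5*(1 + 10)))/(15 - 403) = (442 + (⅕)*(-18 - 10)/11)/(-388) = (442 + (⅕)*(1/11)*(-28))*(-1/388) = (442 - 28/55)*(-1/388) = (24282/55)*(-1/388) = -12141/10670 ≈ -1.1379)
J² = (-12141/10670)² = 147403881/113848900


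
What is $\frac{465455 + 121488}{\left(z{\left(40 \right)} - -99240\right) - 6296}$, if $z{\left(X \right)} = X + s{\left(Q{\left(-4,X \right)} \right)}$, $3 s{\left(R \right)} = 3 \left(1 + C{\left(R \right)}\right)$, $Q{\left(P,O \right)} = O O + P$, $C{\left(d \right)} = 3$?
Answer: $\frac{83849}{13284} \approx 6.312$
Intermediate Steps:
$Q{\left(P,O \right)} = P + O^{2}$ ($Q{\left(P,O \right)} = O^{2} + P = P + O^{2}$)
$s{\left(R \right)} = 4$ ($s{\left(R \right)} = \frac{3 \left(1 + 3\right)}{3} = \frac{3 \cdot 4}{3} = \frac{1}{3} \cdot 12 = 4$)
$z{\left(X \right)} = 4 + X$ ($z{\left(X \right)} = X + 4 = 4 + X$)
$\frac{465455 + 121488}{\left(z{\left(40 \right)} - -99240\right) - 6296} = \frac{465455 + 121488}{\left(\left(4 + 40\right) - -99240\right) - 6296} = \frac{586943}{\left(44 + 99240\right) - 6296} = \frac{586943}{99284 - 6296} = \frac{586943}{92988} = 586943 \cdot \frac{1}{92988} = \frac{83849}{13284}$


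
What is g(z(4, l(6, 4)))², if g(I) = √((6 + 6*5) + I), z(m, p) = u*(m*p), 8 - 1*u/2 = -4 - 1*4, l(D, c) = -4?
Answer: -476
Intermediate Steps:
u = 32 (u = 16 - 2*(-4 - 1*4) = 16 - 2*(-4 - 4) = 16 - 2*(-8) = 16 + 16 = 32)
z(m, p) = 32*m*p (z(m, p) = 32*(m*p) = 32*m*p)
g(I) = √(36 + I) (g(I) = √((6 + 30) + I) = √(36 + I))
g(z(4, l(6, 4)))² = (√(36 + 32*4*(-4)))² = (√(36 - 512))² = (√(-476))² = (2*I*√119)² = -476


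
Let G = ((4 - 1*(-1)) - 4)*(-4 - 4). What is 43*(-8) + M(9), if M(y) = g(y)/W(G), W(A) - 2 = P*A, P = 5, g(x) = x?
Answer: -13081/38 ≈ -344.24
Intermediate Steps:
G = -8 (G = ((4 + 1) - 4)*(-8) = (5 - 4)*(-8) = 1*(-8) = -8)
W(A) = 2 + 5*A
M(y) = -y/38 (M(y) = y/(2 + 5*(-8)) = y/(2 - 40) = y/(-38) = y*(-1/38) = -y/38)
43*(-8) + M(9) = 43*(-8) - 1/38*9 = -344 - 9/38 = -13081/38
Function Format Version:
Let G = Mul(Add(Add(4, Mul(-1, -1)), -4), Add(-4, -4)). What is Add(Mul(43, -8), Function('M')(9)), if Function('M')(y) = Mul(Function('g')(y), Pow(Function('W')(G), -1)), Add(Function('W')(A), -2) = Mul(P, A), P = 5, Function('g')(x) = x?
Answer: Rational(-13081, 38) ≈ -344.24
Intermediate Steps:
G = -8 (G = Mul(Add(Add(4, 1), -4), -8) = Mul(Add(5, -4), -8) = Mul(1, -8) = -8)
Function('W')(A) = Add(2, Mul(5, A))
Function('M')(y) = Mul(Rational(-1, 38), y) (Function('M')(y) = Mul(y, Pow(Add(2, Mul(5, -8)), -1)) = Mul(y, Pow(Add(2, -40), -1)) = Mul(y, Pow(-38, -1)) = Mul(y, Rational(-1, 38)) = Mul(Rational(-1, 38), y))
Add(Mul(43, -8), Function('M')(9)) = Add(Mul(43, -8), Mul(Rational(-1, 38), 9)) = Add(-344, Rational(-9, 38)) = Rational(-13081, 38)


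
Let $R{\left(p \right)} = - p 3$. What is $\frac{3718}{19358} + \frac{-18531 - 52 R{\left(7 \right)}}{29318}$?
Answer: $- \frac{114289919}{283768922} \approx -0.40276$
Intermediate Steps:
$R{\left(p \right)} = - 3 p$
$\frac{3718}{19358} + \frac{-18531 - 52 R{\left(7 \right)}}{29318} = \frac{3718}{19358} + \frac{-18531 - 52 \left(\left(-3\right) 7\right)}{29318} = 3718 \cdot \frac{1}{19358} + \left(-18531 - 52 \left(-21\right)\right) \frac{1}{29318} = \frac{1859}{9679} + \left(-18531 - -1092\right) \frac{1}{29318} = \frac{1859}{9679} + \left(-18531 + 1092\right) \frac{1}{29318} = \frac{1859}{9679} - \frac{17439}{29318} = - \frac{114289919}{283768922}$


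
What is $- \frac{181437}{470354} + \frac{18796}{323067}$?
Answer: $- \frac{49775533495}{151955855718} \approx -0.32757$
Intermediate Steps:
$- \frac{181437}{470354} + \frac{18796}{323067} = - \frac{49775533495}{151955855718}$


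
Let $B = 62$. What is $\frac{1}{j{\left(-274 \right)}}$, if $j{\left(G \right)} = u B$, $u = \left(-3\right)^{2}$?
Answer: $\frac{1}{558} \approx 0.0017921$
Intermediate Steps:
$u = 9$
$j{\left(G \right)} = 558$ ($j{\left(G \right)} = 9 \cdot 62 = 558$)
$\frac{1}{j{\left(-274 \right)}} = \frac{1}{558}$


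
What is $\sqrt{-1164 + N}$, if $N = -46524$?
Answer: $2 i \sqrt{11922} \approx 218.38 i$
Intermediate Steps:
$\sqrt{-1164 + N} = \sqrt{-1164 - 46524} = \sqrt{-47688} = 2 i \sqrt{11922}$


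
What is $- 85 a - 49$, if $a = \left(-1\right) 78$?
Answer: $6581$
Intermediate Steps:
$a = -78$
$- 85 a - 49 = \left(-85\right) \left(-78\right) - 49 = 6630 - 49 = 6581$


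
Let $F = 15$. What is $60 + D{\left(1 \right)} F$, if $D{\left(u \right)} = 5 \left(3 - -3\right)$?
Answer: $510$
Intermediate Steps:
$D{\left(u \right)} = 30$ ($D{\left(u \right)} = 5 \left(3 + 3\right) = 5 \cdot 6 = 30$)
$60 + D{\left(1 \right)} F = 60 + 30 \cdot 15 = 60 + 450 = 510$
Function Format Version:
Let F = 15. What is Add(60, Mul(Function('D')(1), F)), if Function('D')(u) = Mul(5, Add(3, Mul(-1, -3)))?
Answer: 510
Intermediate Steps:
Function('D')(u) = 30 (Function('D')(u) = Mul(5, Add(3, 3)) = Mul(5, 6) = 30)
Add(60, Mul(Function('D')(1), F)) = Add(60, Mul(30, 15)) = Add(60, 450) = 510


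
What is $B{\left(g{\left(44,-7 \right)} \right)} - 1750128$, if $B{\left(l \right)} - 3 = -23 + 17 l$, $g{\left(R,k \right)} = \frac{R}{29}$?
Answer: $- \frac{50753544}{29} \approx -1.7501 \cdot 10^{6}$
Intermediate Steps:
$g{\left(R,k \right)} = \frac{R}{29}$ ($g{\left(R,k \right)} = R \frac{1}{29} = \frac{R}{29}$)
$B{\left(l \right)} = -20 + 17 l$ ($B{\left(l \right)} = 3 + \left(-23 + 17 l\right) = -20 + 17 l$)
$B{\left(g{\left(44,-7 \right)} \right)} - 1750128 = \left(-20 + 17 \cdot \frac{1}{29} \cdot 44\right) - 1750128 = \left(-20 + 17 \cdot \frac{44}{29}\right) - 1750128 = \left(-20 + \frac{748}{29}\right) - 1750128 = \frac{168}{29} - 1750128 = - \frac{50753544}{29}$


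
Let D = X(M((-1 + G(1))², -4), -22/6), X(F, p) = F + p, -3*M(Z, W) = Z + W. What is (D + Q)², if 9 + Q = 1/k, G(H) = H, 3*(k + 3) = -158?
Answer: 32341969/251001 ≈ 128.85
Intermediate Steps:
k = -167/3 (k = -3 + (⅓)*(-158) = -3 - 158/3 = -167/3 ≈ -55.667)
Q = -1506/167 (Q = -9 + 1/(-167/3) = -9 - 3/167 = -1506/167 ≈ -9.0180)
M(Z, W) = -W/3 - Z/3 (M(Z, W) = -(Z + W)/3 = -(W + Z)/3 = -W/3 - Z/3)
D = -7/3 (D = (-⅓*(-4) - (-1 + 1)²/3) - 22/6 = (4/3 - ⅓*0²) - 22*⅙ = (4/3 - ⅓*0) - 11/3 = (4/3 + 0) - 11/3 = 4/3 - 11/3 = -7/3 ≈ -2.3333)
(D + Q)² = (-7/3 - 1506/167)² = (-5687/501)² = 32341969/251001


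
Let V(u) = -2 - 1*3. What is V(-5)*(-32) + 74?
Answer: 234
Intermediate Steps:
V(u) = -5 (V(u) = -2 - 3 = -5)
V(-5)*(-32) + 74 = -5*(-32) + 74 = 160 + 74 = 234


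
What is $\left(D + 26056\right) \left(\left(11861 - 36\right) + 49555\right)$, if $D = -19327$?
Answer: $413026020$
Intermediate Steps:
$\left(D + 26056\right) \left(\left(11861 - 36\right) + 49555\right) = \left(-19327 + 26056\right) \left(\left(11861 - 36\right) + 49555\right) = 6729 \left(\left(11861 - 36\right) + 49555\right) = 6729 \left(11825 + 49555\right) = 6729 \cdot 61380 = 413026020$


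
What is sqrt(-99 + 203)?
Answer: 2*sqrt(26) ≈ 10.198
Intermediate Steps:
sqrt(-99 + 203) = sqrt(104) = 2*sqrt(26)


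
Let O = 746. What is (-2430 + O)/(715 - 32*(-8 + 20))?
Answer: -1684/331 ≈ -5.0876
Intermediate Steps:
(-2430 + O)/(715 - 32*(-8 + 20)) = (-2430 + 746)/(715 - 32*(-8 + 20)) = -1684/(715 - 32*12) = -1684/(715 - 384) = -1684/331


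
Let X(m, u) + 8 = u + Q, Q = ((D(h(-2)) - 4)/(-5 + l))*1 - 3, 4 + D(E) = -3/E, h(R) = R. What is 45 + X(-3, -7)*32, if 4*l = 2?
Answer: -4363/9 ≈ -484.78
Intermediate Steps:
l = ½ (l = (¼)*2 = ½ ≈ 0.50000)
D(E) = -4 - 3/E
Q = -14/9 (Q = (((-4 - 3/(-2)) - 4)/(-5 + ½))*1 - 3 = (((-4 - 3*(-½)) - 4)/(-9/2))*1 - 3 = (((-4 + 3/2) - 4)*(-2/9))*1 - 3 = ((-5/2 - 4)*(-2/9))*1 - 3 = -13/2*(-2/9)*1 - 3 = (13/9)*1 - 3 = 13/9 - 3 = -14/9 ≈ -1.5556)
X(m, u) = -86/9 + u (X(m, u) = -8 + (u - 14/9) = -8 + (-14/9 + u) = -86/9 + u)
45 + X(-3, -7)*32 = 45 + (-86/9 - 7)*32 = 45 - 149/9*32 = 45 - 4768/9 = -4363/9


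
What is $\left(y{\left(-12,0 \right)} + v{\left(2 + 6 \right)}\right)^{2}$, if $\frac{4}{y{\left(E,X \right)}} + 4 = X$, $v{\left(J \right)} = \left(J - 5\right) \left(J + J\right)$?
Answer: $2209$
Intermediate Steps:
$v{\left(J \right)} = 2 J \left(-5 + J\right)$ ($v{\left(J \right)} = \left(-5 + J\right) 2 J = 2 J \left(-5 + J\right)$)
$y{\left(E,X \right)} = \frac{4}{-4 + X}$
$\left(y{\left(-12,0 \right)} + v{\left(2 + 6 \right)}\right)^{2} = \left(\frac{4}{-4 + 0} + 2 \left(2 + 6\right) \left(-5 + \left(2 + 6\right)\right)\right)^{2} = \left(\frac{4}{-4} + 2 \cdot 8 \left(-5 + 8\right)\right)^{2} = \left(4 \left(- \frac{1}{4}\right) + 2 \cdot 8 \cdot 3\right)^{2} = \left(-1 + 48\right)^{2} = 47^{2} = 2209$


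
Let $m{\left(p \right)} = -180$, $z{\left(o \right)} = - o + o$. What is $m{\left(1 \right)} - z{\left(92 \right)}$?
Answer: $-180$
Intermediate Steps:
$z{\left(o \right)} = 0$
$m{\left(1 \right)} - z{\left(92 \right)} = -180 - 0 = -180 + 0 = -180$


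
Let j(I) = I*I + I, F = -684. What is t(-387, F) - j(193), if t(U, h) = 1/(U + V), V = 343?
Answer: -1647449/44 ≈ -37442.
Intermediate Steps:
j(I) = I + I² (j(I) = I² + I = I + I²)
t(U, h) = 1/(343 + U) (t(U, h) = 1/(U + 343) = 1/(343 + U))
t(-387, F) - j(193) = 1/(343 - 387) - 193*(1 + 193) = 1/(-44) - 193*194 = -1/44 - 1*37442 = -1/44 - 37442 = -1647449/44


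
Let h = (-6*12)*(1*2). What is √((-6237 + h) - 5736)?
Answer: I*√12117 ≈ 110.08*I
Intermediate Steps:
h = -144 (h = -72*2 = -144)
√((-6237 + h) - 5736) = √((-6237 - 144) - 5736) = √(-6381 - 5736) = √(-12117) = I*√12117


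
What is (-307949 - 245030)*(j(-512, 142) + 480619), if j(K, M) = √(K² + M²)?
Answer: -265772214001 - 1105958*√70577 ≈ -2.6607e+11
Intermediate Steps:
(-307949 - 245030)*(j(-512, 142) + 480619) = (-307949 - 245030)*(√((-512)² + 142²) + 480619) = -552979*(√(262144 + 20164) + 480619) = -552979*(√282308 + 480619) = -552979*(2*√70577 + 480619) = -552979*(480619 + 2*√70577) = -265772214001 - 1105958*√70577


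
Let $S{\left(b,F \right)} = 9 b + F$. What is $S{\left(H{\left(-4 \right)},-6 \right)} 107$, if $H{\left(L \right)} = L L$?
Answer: $14766$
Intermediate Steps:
$H{\left(L \right)} = L^{2}$
$S{\left(b,F \right)} = F + 9 b$
$S{\left(H{\left(-4 \right)},-6 \right)} 107 = \left(-6 + 9 \left(-4\right)^{2}\right) 107 = \left(-6 + 9 \cdot 16\right) 107 = \left(-6 + 144\right) 107 = 138 \cdot 107 = 14766$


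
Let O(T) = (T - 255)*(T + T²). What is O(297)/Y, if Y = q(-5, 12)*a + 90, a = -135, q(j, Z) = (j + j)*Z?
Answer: 206514/905 ≈ 228.19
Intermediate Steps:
q(j, Z) = 2*Z*j (q(j, Z) = (2*j)*Z = 2*Z*j)
Y = 16290 (Y = (2*12*(-5))*(-135) + 90 = -120*(-135) + 90 = 16200 + 90 = 16290)
O(T) = (-255 + T)*(T + T²)
O(297)/Y = (297*(-255 + 297² - 254*297))/16290 = (297*(-255 + 88209 - 75438))*(1/16290) = (297*12516)*(1/16290) = 3717252*(1/16290) = 206514/905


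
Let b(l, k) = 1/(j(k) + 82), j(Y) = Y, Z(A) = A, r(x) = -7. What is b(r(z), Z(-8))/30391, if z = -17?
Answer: 1/2248934 ≈ 4.4466e-7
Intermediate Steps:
b(l, k) = 1/(82 + k) (b(l, k) = 1/(k + 82) = 1/(82 + k))
b(r(z), Z(-8))/30391 = 1/((82 - 8)*30391) = (1/30391)/74 = (1/74)*(1/30391) = 1/2248934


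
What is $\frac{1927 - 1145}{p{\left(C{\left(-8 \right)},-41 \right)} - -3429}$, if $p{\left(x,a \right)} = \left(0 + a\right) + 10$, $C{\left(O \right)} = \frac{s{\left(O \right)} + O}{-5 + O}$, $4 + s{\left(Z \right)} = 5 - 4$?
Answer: $\frac{391}{1699} \approx 0.23014$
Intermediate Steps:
$s{\left(Z \right)} = -3$ ($s{\left(Z \right)} = -4 + \left(5 - 4\right) = -4 + 1 = -3$)
$C{\left(O \right)} = \frac{-3 + O}{-5 + O}$
$p{\left(x,a \right)} = 10 + a$ ($p{\left(x,a \right)} = a + 10 = 10 + a$)
$\frac{1927 - 1145}{p{\left(C{\left(-8 \right)},-41 \right)} - -3429} = \frac{1927 - 1145}{\left(10 - 41\right) - -3429} = \frac{782}{-31 + 3429} = \frac{782}{3398} = 782 \cdot \frac{1}{3398} = \frac{391}{1699}$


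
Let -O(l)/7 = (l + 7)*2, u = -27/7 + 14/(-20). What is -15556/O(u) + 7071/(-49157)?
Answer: 3822222319/8405847 ≈ 454.71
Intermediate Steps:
u = -319/70 (u = -27*⅐ + 14*(-1/20) = -27/7 - 7/10 = -319/70 ≈ -4.5571)
O(l) = -98 - 14*l (O(l) = -7*(l + 7)*2 = -7*(7 + l)*2 = -7*(14 + 2*l) = -98 - 14*l)
-15556/O(u) + 7071/(-49157) = -15556/(-98 - 14*(-319/70)) + 7071/(-49157) = -15556/(-98 + 319/5) + 7071*(-1/49157) = -15556/(-171/5) - 7071/49157 = -15556*(-5/171) - 7071/49157 = 77780/171 - 7071/49157 = 3822222319/8405847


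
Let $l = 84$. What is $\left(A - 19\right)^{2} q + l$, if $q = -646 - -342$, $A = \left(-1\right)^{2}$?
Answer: $-98412$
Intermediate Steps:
$A = 1$
$q = -304$ ($q = -646 + 342 = -304$)
$\left(A - 19\right)^{2} q + l = \left(1 - 19\right)^{2} \left(-304\right) + 84 = \left(-18\right)^{2} \left(-304\right) + 84 = 324 \left(-304\right) + 84 = -98496 + 84 = -98412$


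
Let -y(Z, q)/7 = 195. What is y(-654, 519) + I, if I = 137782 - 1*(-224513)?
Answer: 360930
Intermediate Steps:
y(Z, q) = -1365 (y(Z, q) = -7*195 = -1365)
I = 362295 (I = 137782 + 224513 = 362295)
y(-654, 519) + I = -1365 + 362295 = 360930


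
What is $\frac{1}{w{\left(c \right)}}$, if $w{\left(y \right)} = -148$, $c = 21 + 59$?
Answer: $- \frac{1}{148} \approx -0.0067568$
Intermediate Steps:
$c = 80$
$\frac{1}{w{\left(c \right)}} = \frac{1}{-148} = - \frac{1}{148}$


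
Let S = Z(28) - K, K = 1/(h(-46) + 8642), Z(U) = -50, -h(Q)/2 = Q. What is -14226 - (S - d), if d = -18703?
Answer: -287165185/8734 ≈ -32879.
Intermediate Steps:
h(Q) = -2*Q
K = 1/8734 (K = 1/(-2*(-46) + 8642) = 1/(92 + 8642) = 1/8734 ≈ 0.00011450)
S = -436701/8734 (S = -50 - 1*1/8734 = -50 - 1/8734 = -436701/8734 ≈ -50.000)
-14226 - (S - d) = -14226 - (-436701/8734 - 1*(-18703)) = -14226 - (-436701/8734 + 18703) = -14226 - 1*162915301/8734 = -14226 - 162915301/8734 = -287165185/8734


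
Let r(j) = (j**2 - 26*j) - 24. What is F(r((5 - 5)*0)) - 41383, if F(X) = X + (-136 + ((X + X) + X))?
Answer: -41615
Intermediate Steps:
r(j) = -24 + j**2 - 26*j
F(X) = -136 + 4*X (F(X) = X + (-136 + (2*X + X)) = X + (-136 + 3*X) = -136 + 4*X)
F(r((5 - 5)*0)) - 41383 = (-136 + 4*(-24 + ((5 - 5)*0)**2 - 26*(5 - 5)*0)) - 41383 = (-136 + 4*(-24 + (0*0)**2 - 0*0)) - 41383 = (-136 + 4*(-24 + 0**2 - 26*0)) - 41383 = (-136 + 4*(-24 + 0 + 0)) - 41383 = (-136 + 4*(-24)) - 41383 = (-136 - 96) - 41383 = -232 - 41383 = -41615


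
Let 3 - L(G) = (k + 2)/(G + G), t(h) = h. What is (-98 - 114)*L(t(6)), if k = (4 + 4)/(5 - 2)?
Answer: -4982/9 ≈ -553.56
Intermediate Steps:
k = 8/3 ≈ 2.6667
L(G) = 3 - 7/(3*G) (L(G) = 3 - (8/3 + 2)/(G + G) = 3 - 14/(3*(2*G)) = 3 - 14*1/(2*G)/3 = 3 - 7/(3*G))
(-98 - 114)*L(t(6)) = (-98 - 114)*(3 - 7/3/6) = -212*(3 - 7/3*⅙) = -212*(3 - 7/18) = -212*47/18 = -4982/9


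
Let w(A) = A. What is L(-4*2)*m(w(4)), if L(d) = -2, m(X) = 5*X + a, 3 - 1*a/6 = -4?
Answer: -124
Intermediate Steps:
a = 42 (a = 18 - 6*(-4) = 18 + 24 = 42)
m(X) = 42 + 5*X (m(X) = 5*X + 42 = 42 + 5*X)
L(-4*2)*m(w(4)) = -2*(42 + 5*4) = -2*(42 + 20) = -2*62 = -124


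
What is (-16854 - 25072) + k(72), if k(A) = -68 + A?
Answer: -41922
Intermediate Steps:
(-16854 - 25072) + k(72) = (-16854 - 25072) + (-68 + 72) = -41926 + 4 = -41922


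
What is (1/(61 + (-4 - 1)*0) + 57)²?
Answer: 12096484/3721 ≈ 3250.9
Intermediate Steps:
(1/(61 + (-4 - 1)*0) + 57)² = (1/(61 - 5*0) + 57)² = (1/(61 + 0) + 57)² = (1/61 + 57)² = (3478/61)² = 12096484/3721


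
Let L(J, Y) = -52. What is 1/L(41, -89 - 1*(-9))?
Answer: -1/52 ≈ -0.019231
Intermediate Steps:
1/L(41, -89 - 1*(-9)) = 1/(-52) = -1/52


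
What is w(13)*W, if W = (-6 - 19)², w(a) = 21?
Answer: 13125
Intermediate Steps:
W = 625 (W = (-25)² = 625)
w(13)*W = 21*625 = 13125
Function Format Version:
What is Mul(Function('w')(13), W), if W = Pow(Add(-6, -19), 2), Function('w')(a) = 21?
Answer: 13125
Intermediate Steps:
W = 625 (W = Pow(-25, 2) = 625)
Mul(Function('w')(13), W) = Mul(21, 625) = 13125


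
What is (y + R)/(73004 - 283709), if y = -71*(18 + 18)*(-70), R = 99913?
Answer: -278833/210705 ≈ -1.3233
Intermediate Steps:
y = 178920 (y = -71*36*(-70) = -2556*(-70) = 178920)
(y + R)/(73004 - 283709) = (178920 + 99913)/(73004 - 283709) = 278833/(-210705) = 278833*(-1/210705) = -278833/210705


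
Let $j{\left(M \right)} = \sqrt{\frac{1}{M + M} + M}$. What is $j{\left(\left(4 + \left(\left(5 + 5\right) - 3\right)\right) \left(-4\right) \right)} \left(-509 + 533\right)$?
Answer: $\frac{6 i \sqrt{85206}}{11} \approx 159.22 i$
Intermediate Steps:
$j{\left(M \right)} = \sqrt{M + \frac{1}{2 M}}$ ($j{\left(M \right)} = \sqrt{\frac{1}{2 M} + M} = \sqrt{M + \frac{1}{2 M}}$)
$j{\left(\left(4 + \left(\left(5 + 5\right) - 3\right)\right) \left(-4\right) \right)} \left(-509 + 533\right) = \frac{\sqrt{\frac{2}{\left(4 + \left(\left(5 + 5\right) - 3\right)\right) \left(-4\right)} + 4 \left(4 + \left(\left(5 + 5\right) - 3\right)\right) \left(-4\right)}}{2} \left(-509 + 533\right) = \frac{\sqrt{\frac{2}{\left(4 + \left(10 - 3\right)\right) \left(-4\right)} + 4 \left(4 + \left(10 - 3\right)\right) \left(-4\right)}}{2} \cdot 24 = \frac{\sqrt{\frac{2}{\left(4 + 7\right) \left(-4\right)} + 4 \left(4 + 7\right) \left(-4\right)}}{2} \cdot 24 = \frac{\sqrt{\frac{2}{11 \left(-4\right)} + 4 \cdot 11 \left(-4\right)}}{2} \cdot 24 = \frac{\sqrt{\frac{2}{-44} + 4 \left(-44\right)}}{2} \cdot 24 = \frac{\sqrt{2 \left(- \frac{1}{44}\right) - 176}}{2} \cdot 24 = \frac{\sqrt{- \frac{1}{22} - 176}}{2} \cdot 24 = \frac{\sqrt{- \frac{3873}{22}}}{2} \cdot 24 = \frac{\frac{1}{22} i \sqrt{85206}}{2} \cdot 24 = \frac{i \sqrt{85206}}{44} \cdot 24 = \frac{6 i \sqrt{85206}}{11}$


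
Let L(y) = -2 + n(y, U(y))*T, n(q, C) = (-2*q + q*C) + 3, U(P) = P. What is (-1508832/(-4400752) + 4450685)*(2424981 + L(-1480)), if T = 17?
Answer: 48613535158396588550/275047 ≈ 1.7675e+14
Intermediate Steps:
n(q, C) = 3 - 2*q + C*q (n(q, C) = (-2*q + C*q) + 3 = 3 - 2*q + C*q)
L(y) = 49 - 34*y + 17*y² (L(y) = -2 + (3 - 2*y + y*y)*17 = -2 + (3 - 2*y + y²)*17 = -2 + (3 + y² - 2*y)*17 = -2 + (51 - 34*y + 17*y²) = 49 - 34*y + 17*y²)
(-1508832/(-4400752) + 4450685)*(2424981 + L(-1480)) = (-1508832/(-4400752) + 4450685)*(2424981 + (49 - 34*(-1480) + 17*(-1480)²)) = (-1508832*(-1/4400752) + 4450685)*(2424981 + (49 + 50320 + 17*2190400)) = (94302/275047 + 4450685)*(2424981 + (49 + 50320 + 37236800)) = 1224147651497*(2424981 + 37287169)/275047 = (1224147651497/275047)*39712150 = 48613535158396588550/275047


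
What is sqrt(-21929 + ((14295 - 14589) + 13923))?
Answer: 10*I*sqrt(83) ≈ 91.104*I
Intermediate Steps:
sqrt(-21929 + ((14295 - 14589) + 13923)) = sqrt(-21929 + (-294 + 13923)) = sqrt(-21929 + 13629) = sqrt(-8300) = 10*I*sqrt(83)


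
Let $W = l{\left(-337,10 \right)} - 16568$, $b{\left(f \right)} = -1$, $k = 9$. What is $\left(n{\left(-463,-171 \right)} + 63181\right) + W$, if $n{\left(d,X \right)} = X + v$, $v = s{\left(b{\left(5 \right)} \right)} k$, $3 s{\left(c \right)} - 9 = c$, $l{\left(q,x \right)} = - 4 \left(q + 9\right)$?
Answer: $47778$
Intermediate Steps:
$l{\left(q,x \right)} = -36 - 4 q$ ($l{\left(q,x \right)} = - 4 \left(9 + q\right) = -36 - 4 q$)
$s{\left(c \right)} = 3 + \frac{c}{3}$
$v = 24$ ($v = \left(3 + \frac{1}{3} \left(-1\right)\right) 9 = \left(3 - \frac{1}{3}\right) 9 = \frac{8}{3} \cdot 9 = 24$)
$W = -15256$ ($W = \left(-36 - -1348\right) - 16568 = \left(-36 + 1348\right) - 16568 = 1312 - 16568 = -15256$)
$n{\left(d,X \right)} = 24 + X$ ($n{\left(d,X \right)} = X + 24 = 24 + X$)
$\left(n{\left(-463,-171 \right)} + 63181\right) + W = \left(\left(24 - 171\right) + 63181\right) - 15256 = \left(-147 + 63181\right) - 15256 = 63034 - 15256 = 47778$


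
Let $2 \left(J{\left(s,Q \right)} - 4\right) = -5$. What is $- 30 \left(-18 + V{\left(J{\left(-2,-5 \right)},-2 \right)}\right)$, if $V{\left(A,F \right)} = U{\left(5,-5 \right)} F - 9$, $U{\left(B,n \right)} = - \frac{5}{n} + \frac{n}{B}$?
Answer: $810$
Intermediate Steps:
$J{\left(s,Q \right)} = \frac{3}{2}$ ($J{\left(s,Q \right)} = 4 + \frac{1}{2} \left(-5\right) = 4 - \frac{5}{2} = \frac{3}{2}$)
$V{\left(A,F \right)} = -9$ ($V{\left(A,F \right)} = \left(- \frac{5}{-5} - \frac{5}{5}\right) F - 9 = \left(\left(-5\right) \left(- \frac{1}{5}\right) - 1\right) F - 9 = \left(1 - 1\right) F - 9 = 0 F - 9 = 0 - 9 = -9$)
$- 30 \left(-18 + V{\left(J{\left(-2,-5 \right)},-2 \right)}\right) = - 30 \left(-18 - 9\right) = \left(-30\right) \left(-27\right) = 810$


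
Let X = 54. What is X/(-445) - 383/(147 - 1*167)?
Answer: 33871/1780 ≈ 19.029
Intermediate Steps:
X/(-445) - 383/(147 - 1*167) = 54/(-445) - 383/(147 - 1*167) = 54*(-1/445) - 383/(147 - 167) = -54/445 - 383/(-20) = -54/445 - 383*(-1/20) = -54/445 + 383/20 = 33871/1780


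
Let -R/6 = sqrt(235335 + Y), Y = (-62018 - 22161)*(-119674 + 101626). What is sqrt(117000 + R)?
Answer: 3*sqrt(13000 - 2*sqrt(168833103)) ≈ 341.88*I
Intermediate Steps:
Y = 1519262592 (Y = -84179*(-18048) = 1519262592)
R = -18*sqrt(168833103) (R = -6*sqrt(235335 + 1519262592) = -18*sqrt(168833103) ≈ -2.3388e+5)
sqrt(117000 + R) = sqrt(117000 - 18*sqrt(168833103))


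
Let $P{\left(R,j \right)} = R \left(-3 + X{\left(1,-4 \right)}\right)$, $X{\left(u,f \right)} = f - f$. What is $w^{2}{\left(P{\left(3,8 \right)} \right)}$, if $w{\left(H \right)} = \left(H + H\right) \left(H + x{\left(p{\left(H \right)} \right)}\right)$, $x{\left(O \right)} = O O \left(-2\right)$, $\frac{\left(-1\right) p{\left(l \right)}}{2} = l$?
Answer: $139854276$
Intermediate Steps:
$p{\left(l \right)} = - 2 l$
$X{\left(u,f \right)} = 0$
$x{\left(O \right)} = - 2 O^{2}$ ($x{\left(O \right)} = O^{2} \left(-2\right) = - 2 O^{2}$)
$P{\left(R,j \right)} = - 3 R$ ($P{\left(R,j \right)} = R \left(-3 + 0\right) = R \left(-3\right) = - 3 R$)
$w{\left(H \right)} = 2 H \left(H - 8 H^{2}\right)$ ($w{\left(H \right)} = \left(H + H\right) \left(H - 2 \left(- 2 H\right)^{2}\right) = 2 H \left(H - 2 \cdot 4 H^{2}\right) = 2 H \left(H - 8 H^{2}\right)$)
$w^{2}{\left(P{\left(3,8 \right)} \right)} = \left(\left(\left(-3\right) 3\right)^{2} \left(2 - 16 \left(\left(-3\right) 3\right)\right)\right)^{2} = \left(\left(-9\right)^{2} \left(2 - -144\right)\right)^{2} = \left(81 \left(2 + 144\right)\right)^{2} = \left(81 \cdot 146\right)^{2} = 11826^{2} = 139854276$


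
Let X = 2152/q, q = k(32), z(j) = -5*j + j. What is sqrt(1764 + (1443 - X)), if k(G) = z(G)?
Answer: sqrt(51581)/4 ≈ 56.779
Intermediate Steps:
z(j) = -4*j
k(G) = -4*G
q = -128 (q = -4*32 = -128)
X = -269/16 (X = 2152/(-128) = 2152*(-1/128) = -269/16 ≈ -16.813)
sqrt(1764 + (1443 - X)) = sqrt(1764 + (1443 - 1*(-269/16))) = sqrt(1764 + (1443 + 269/16)) = sqrt(1764 + 23357/16) = sqrt(51581/16) = sqrt(51581)/4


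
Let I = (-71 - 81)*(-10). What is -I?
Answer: -1520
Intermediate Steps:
I = 1520 (I = -152*(-10) = 1520)
-I = -1*1520 = -1520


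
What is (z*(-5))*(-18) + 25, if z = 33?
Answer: 2995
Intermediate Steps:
(z*(-5))*(-18) + 25 = (33*(-5))*(-18) + 25 = -165*(-18) + 25 = 2970 + 25 = 2995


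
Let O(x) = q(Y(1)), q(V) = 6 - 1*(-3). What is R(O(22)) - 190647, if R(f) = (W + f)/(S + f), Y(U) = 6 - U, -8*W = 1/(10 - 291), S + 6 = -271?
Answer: -114857974441/602464 ≈ -1.9065e+5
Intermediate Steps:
S = -277 (S = -6 - 271 = -277)
W = 1/2248 (W = -1/(8*(10 - 291)) = -⅛/(-281) = -⅛*(-1/281) = 1/2248 ≈ 0.00044484)
q(V) = 9 (q(V) = 6 + 3 = 9)
O(x) = 9
R(f) = (1/2248 + f)/(-277 + f)
R(O(22)) - 190647 = (1/2248 + 9)/(-277 + 9) - 190647 = (20233/2248)/(-268) - 190647 = -1/268*20233/2248 - 190647 = -20233/602464 - 190647 = -114857974441/602464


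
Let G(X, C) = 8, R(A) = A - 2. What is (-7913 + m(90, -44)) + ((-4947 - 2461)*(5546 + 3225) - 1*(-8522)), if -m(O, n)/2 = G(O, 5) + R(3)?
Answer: -64974977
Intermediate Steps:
R(A) = -2 + A
m(O, n) = -18 (m(O, n) = -2*(8 + (-2 + 3)) = -2*(8 + 1) = -2*9 = -18)
(-7913 + m(90, -44)) + ((-4947 - 2461)*(5546 + 3225) - 1*(-8522)) = (-7913 - 18) + ((-4947 - 2461)*(5546 + 3225) - 1*(-8522)) = -7931 + (-7408*8771 + 8522) = -7931 + (-64975568 + 8522) = -7931 - 64967046 = -64974977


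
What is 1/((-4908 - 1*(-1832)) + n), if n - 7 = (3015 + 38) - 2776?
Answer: -1/2792 ≈ -0.00035817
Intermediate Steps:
n = 284 (n = 7 + ((3015 + 38) - 2776) = 7 + (3053 - 2776) = 7 + 277 = 284)
1/((-4908 - 1*(-1832)) + n) = 1/((-4908 - 1*(-1832)) + 284) = 1/((-4908 + 1832) + 284) = 1/(-3076 + 284) = 1/(-2792) = -1/2792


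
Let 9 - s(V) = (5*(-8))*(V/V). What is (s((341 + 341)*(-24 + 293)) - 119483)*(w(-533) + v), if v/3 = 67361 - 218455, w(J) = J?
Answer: 54200940710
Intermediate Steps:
s(V) = 49 (s(V) = 9 - 5*(-8)*V/V = 9 - (-40) = 9 - 1*(-40) = 9 + 40 = 49)
v = -453282 (v = 3*(67361 - 218455) = 3*(-151094) = -453282)
(s((341 + 341)*(-24 + 293)) - 119483)*(w(-533) + v) = (49 - 119483)*(-533 - 453282) = -119434*(-453815) = 54200940710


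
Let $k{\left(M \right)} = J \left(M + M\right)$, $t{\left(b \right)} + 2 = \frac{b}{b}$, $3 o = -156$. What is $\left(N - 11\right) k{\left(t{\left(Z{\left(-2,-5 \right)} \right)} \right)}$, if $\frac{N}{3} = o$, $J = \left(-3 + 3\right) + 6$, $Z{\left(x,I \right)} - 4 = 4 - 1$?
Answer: $2004$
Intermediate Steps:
$Z{\left(x,I \right)} = 7$ ($Z{\left(x,I \right)} = 4 + \left(4 - 1\right) = 4 + 3 = 7$)
$o = -52$ ($o = \frac{1}{3} \left(-156\right) = -52$)
$t{\left(b \right)} = -1$ ($t{\left(b \right)} = -2 + \frac{b}{b} = -2 + 1 = -1$)
$J = 6$ ($J = 0 + 6 = 6$)
$k{\left(M \right)} = 12 M$ ($k{\left(M \right)} = 6 \left(M + M\right) = 6 \cdot 2 M = 12 M$)
$N = -156$ ($N = 3 \left(-52\right) = -156$)
$\left(N - 11\right) k{\left(t{\left(Z{\left(-2,-5 \right)} \right)} \right)} = \left(-156 - 11\right) 12 \left(-1\right) = \left(-167\right) \left(-12\right) = 2004$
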